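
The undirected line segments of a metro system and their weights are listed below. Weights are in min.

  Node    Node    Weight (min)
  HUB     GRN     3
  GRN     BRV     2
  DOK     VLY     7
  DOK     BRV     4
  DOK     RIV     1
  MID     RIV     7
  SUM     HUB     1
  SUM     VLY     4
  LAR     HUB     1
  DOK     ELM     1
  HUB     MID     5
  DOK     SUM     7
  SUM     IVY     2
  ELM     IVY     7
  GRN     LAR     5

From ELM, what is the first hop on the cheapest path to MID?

DOK

Enumerating some paths:
ELM - DOK - RIV - MID: 1+1+7 = 9
ELM - DOK - SUM - HUB - MID: 1+7+1+5 = 14
The minimum is 9 min via ELM - DOK - RIV - MID.
So from ELM the first move is to DOK.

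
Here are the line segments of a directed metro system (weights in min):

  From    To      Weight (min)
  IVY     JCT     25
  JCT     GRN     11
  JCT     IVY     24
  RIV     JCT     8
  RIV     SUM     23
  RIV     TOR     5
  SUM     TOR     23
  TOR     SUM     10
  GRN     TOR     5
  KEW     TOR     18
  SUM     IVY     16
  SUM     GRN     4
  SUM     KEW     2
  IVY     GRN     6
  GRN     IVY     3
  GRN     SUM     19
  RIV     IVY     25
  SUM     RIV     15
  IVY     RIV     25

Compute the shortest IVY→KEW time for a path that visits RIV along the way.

42 min

Best IVY to RIV: IVY–RIV costing 25
Shortest RIV→KEW: RIV–TOR–SUM–KEW = 17
Total via RIV: 25 + 17 = 42 min.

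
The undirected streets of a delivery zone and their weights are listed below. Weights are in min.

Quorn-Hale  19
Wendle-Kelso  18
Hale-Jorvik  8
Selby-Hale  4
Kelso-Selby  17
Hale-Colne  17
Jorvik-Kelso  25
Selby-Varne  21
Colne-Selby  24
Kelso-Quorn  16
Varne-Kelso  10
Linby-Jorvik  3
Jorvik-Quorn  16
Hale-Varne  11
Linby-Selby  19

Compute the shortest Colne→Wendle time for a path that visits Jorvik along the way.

68 min

Shortest Colne→Jorvik: Colne–Hale–Jorvik = 25
Shortest Jorvik→Wendle: Jorvik–Kelso–Wendle = 43
Total via Jorvik: 25 + 43 = 68 min.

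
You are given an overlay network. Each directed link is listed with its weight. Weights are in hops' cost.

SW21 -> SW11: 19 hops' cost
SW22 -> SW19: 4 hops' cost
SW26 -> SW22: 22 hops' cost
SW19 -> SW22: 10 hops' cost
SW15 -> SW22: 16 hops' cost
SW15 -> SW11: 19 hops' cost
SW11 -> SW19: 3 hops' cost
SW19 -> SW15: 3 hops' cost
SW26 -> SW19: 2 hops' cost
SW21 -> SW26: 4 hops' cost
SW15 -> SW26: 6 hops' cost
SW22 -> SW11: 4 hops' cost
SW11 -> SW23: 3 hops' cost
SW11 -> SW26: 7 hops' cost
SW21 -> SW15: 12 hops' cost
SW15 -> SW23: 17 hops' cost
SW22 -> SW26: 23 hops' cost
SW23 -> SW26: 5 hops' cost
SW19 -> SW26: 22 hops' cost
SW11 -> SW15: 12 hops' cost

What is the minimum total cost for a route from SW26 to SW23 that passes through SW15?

Best SW26 to SW15: SW26–SW19–SW15 costing 5
Shortest SW15→SW23: SW15–SW23 = 17
Total via SW15: 5 + 17 = 22 hops' cost.

22 hops' cost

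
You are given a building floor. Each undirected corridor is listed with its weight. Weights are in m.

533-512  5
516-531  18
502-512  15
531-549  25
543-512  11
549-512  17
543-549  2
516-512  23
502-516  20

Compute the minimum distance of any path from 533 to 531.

Shortest distances from 533:
533: 0
512: 5  (via 533)
543: 16  (via 512)
549: 18  (via 543)
502: 20  (via 512)
516: 28  (via 512)
531: 43  (via 549)
Shortest route: 533–512–543–549–531 = 43 m.

43 m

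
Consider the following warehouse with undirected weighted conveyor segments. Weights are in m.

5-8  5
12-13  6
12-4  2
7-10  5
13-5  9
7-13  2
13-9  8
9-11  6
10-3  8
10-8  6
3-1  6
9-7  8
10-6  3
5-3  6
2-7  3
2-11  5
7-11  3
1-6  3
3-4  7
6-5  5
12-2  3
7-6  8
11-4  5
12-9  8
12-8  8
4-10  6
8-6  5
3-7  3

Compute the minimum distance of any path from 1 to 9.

17 m

Running Dijkstra from 1:
1: 0
6: 3  (via 1)
3: 6  (via 1)
10: 6  (via 6)
5: 8  (via 6)
8: 8  (via 6)
7: 9  (via 3)
13: 11  (via 7)
2: 12  (via 7)
4: 12  (via 10)
11: 12  (via 7)
12: 14  (via 4)
9: 17  (via 7)
Shortest route: 1–3–7–9 = 17 m.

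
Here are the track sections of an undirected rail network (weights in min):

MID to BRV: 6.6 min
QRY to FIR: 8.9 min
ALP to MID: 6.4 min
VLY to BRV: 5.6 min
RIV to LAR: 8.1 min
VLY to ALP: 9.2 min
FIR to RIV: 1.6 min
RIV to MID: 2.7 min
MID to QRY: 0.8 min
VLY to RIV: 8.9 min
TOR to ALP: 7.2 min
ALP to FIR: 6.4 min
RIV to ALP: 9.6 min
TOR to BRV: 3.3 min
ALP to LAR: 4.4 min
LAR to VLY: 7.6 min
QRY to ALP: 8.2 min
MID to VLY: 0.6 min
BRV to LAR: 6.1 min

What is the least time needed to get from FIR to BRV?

10.5 min

Candidate routes:
FIR - RIV - MID - BRV: 1.6+2.7+6.6 = 10.9
FIR - RIV - MID - VLY - BRV: 1.6+2.7+0.6+5.6 = 10.5
FIR - RIV - LAR - BRV: 1.6+8.1+6.1 = 15.8
FIR - QRY - MID - VLY - BRV: 8.9+0.8+0.6+5.6 = 15.9
The minimum is 10.5 min via FIR - RIV - MID - VLY - BRV.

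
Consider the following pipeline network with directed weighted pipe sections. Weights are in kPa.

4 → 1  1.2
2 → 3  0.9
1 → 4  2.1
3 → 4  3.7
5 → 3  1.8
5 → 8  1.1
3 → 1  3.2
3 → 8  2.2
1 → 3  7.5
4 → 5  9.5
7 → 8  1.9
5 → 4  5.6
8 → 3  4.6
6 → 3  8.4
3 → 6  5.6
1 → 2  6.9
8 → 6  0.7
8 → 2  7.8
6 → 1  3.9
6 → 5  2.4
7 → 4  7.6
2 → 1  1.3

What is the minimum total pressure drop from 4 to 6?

11.3 kPa

Shortest distances from 4:
4: 0
1: 1.2  (via 4)
2: 8.1  (via 1)
3: 8.7  (via 1)
5: 9.5  (via 4)
8: 10.6  (via 5)
6: 11.3  (via 8)
Shortest route: 4 → 5 → 8 → 6 = 11.3 kPa.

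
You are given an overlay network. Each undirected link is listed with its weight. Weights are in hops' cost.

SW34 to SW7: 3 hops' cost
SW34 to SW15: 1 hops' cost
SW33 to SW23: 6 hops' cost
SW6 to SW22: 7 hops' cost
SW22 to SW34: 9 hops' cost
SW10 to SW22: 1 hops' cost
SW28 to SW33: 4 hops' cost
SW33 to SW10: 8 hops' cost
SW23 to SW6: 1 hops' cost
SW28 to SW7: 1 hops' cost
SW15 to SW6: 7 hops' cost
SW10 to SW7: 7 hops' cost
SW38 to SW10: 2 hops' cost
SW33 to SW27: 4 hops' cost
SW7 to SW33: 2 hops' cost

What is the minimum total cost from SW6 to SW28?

10 hops' cost

Compare a few routes:
SW6 → SW23 → SW33 → SW28: 1+6+4 = 11
SW6 → SW23 → SW33 → SW7 → SW28: 1+6+2+1 = 10
Cheapest is SW6 → SW23 → SW33 → SW7 → SW28 at 10 hops' cost.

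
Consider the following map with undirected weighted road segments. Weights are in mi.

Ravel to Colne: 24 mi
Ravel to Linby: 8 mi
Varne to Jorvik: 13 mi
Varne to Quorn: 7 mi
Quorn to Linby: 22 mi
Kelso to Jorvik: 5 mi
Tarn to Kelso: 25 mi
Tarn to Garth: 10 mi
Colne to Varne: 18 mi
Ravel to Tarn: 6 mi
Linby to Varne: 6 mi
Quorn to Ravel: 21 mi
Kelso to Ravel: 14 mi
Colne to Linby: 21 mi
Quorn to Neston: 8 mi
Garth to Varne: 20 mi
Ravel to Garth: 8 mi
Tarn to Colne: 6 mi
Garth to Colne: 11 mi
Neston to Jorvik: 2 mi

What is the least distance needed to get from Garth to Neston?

29 mi

Compare a few routes:
Garth–Varne–Jorvik–Neston: 20+13+2 = 35
Garth–Ravel–Kelso–Jorvik–Neston: 8+14+5+2 = 29
Garth–Varne–Quorn–Neston: 20+7+8 = 35
Cheapest is Garth–Ravel–Kelso–Jorvik–Neston at 29 mi.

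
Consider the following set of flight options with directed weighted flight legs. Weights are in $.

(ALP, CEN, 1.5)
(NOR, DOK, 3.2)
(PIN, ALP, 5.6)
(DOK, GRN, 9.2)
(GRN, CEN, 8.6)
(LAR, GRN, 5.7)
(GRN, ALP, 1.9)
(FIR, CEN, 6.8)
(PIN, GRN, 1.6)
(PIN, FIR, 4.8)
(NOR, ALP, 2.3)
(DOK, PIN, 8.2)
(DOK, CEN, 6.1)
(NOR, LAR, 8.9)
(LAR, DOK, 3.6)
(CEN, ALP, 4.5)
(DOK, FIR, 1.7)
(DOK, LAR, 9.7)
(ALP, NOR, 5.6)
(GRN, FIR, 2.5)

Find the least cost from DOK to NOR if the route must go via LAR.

$22.9

Shortest DOK→LAR: DOK → LAR = 9.7
Best LAR to NOR: LAR → GRN → ALP → NOR costing 13.2
Total via LAR: 9.7 + 13.2 = $22.9.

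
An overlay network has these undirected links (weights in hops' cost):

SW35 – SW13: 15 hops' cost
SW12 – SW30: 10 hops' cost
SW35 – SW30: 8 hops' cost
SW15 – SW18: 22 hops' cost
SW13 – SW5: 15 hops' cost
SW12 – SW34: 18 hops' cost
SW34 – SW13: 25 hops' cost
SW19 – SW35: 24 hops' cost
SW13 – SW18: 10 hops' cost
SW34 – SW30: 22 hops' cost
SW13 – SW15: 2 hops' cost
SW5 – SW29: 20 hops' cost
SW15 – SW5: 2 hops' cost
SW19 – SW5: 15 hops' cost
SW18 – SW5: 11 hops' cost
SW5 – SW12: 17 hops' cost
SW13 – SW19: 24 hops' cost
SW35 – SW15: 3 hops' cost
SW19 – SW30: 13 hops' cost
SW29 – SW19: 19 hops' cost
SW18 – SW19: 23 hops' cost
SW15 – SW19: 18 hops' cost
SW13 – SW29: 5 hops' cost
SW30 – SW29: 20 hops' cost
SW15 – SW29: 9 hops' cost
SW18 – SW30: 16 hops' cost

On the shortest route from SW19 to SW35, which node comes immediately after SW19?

SW5

Compare a few routes:
SW19–SW30–SW35: 13+8 = 21
SW19–SW5–SW15–SW35: 15+2+3 = 20
SW19–SW15–SW35: 18+3 = 21
Cheapest is SW19–SW5–SW15–SW35 at 20 hops' cost.
So from SW19 the first move is to SW5.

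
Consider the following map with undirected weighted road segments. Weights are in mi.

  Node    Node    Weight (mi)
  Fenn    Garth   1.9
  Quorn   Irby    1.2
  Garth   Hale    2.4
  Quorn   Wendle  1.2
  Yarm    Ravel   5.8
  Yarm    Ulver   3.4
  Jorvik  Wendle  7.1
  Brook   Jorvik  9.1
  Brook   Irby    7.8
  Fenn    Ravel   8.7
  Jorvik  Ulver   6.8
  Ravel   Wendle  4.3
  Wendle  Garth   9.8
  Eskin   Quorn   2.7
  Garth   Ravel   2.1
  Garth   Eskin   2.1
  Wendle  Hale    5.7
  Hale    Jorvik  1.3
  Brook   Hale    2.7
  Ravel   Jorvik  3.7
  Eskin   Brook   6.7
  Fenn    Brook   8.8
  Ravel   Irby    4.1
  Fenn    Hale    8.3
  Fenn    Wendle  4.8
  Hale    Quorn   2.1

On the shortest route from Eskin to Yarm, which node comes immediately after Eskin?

Compare a few routes:
Eskin–Garth–Ravel–Yarm: 2.1+2.1+5.8 = 10
Eskin–Quorn–Irby–Ravel–Yarm: 2.7+1.2+4.1+5.8 = 13.8
Cheapest is Eskin–Garth–Ravel–Yarm at 10 mi.
So from Eskin the first move is to Garth.

Garth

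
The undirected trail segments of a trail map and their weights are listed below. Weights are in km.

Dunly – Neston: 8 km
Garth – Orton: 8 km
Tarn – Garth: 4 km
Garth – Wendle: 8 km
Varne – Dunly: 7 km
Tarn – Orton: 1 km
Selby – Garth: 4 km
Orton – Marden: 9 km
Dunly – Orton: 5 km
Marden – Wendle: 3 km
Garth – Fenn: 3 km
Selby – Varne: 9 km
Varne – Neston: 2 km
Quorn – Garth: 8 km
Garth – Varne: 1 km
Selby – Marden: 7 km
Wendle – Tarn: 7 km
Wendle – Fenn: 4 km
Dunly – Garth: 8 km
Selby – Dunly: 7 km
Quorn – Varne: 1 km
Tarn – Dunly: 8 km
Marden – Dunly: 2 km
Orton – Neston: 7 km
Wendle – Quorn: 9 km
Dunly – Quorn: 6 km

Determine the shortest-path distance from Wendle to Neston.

Settle nodes by increasing distance from Wendle:
Wendle: 0
Marden: 3  (via Wendle)
Fenn: 4  (via Wendle)
Dunly: 5  (via Marden)
Garth: 7  (via Fenn)
Tarn: 7  (via Wendle)
Varne: 8  (via Garth)
Orton: 8  (via Tarn)
Quorn: 9  (via Wendle)
Selby: 10  (via Marden)
Neston: 10  (via Varne)
Shortest route: Wendle → Fenn → Garth → Varne → Neston = 10 km.

10 km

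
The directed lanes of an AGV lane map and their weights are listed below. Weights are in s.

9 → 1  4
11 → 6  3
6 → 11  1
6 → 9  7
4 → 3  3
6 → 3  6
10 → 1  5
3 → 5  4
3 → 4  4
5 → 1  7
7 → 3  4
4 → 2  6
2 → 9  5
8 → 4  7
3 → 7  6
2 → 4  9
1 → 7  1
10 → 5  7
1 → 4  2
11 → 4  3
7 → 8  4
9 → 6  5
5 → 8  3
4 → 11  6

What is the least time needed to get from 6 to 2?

Shortest distances from 6:
6: 0
11: 1  (via 6)
4: 4  (via 11)
3: 6  (via 6)
9: 7  (via 6)
2: 10  (via 4)
Shortest route: 6 → 11 → 4 → 2 = 10 s.

10 s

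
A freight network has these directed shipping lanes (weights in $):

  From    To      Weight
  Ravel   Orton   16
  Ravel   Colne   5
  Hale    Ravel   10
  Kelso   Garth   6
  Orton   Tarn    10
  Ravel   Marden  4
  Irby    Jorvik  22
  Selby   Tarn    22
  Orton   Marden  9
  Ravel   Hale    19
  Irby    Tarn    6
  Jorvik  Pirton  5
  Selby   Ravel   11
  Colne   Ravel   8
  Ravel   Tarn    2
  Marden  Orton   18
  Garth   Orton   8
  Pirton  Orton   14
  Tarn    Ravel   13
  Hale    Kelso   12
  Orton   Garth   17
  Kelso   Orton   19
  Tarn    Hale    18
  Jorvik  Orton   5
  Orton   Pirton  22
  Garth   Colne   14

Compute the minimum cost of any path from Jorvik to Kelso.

$45

Settle nodes by increasing distance from Jorvik:
Jorvik: 0
Pirton: 5  (via Jorvik)
Orton: 5  (via Jorvik)
Marden: 14  (via Orton)
Tarn: 15  (via Orton)
Garth: 22  (via Orton)
Ravel: 28  (via Tarn)
Hale: 33  (via Tarn)
Colne: 33  (via Ravel)
Kelso: 45  (via Hale)
Shortest route: Jorvik → Orton → Tarn → Hale → Kelso = $45.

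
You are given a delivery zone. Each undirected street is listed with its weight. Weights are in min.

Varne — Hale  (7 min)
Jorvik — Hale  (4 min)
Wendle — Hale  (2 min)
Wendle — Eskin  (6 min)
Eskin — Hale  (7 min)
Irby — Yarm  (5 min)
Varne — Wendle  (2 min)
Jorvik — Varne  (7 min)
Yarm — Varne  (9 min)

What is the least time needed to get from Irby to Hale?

18 min

Enumerating some paths:
Irby - Yarm - Varne - Jorvik - Hale: 5+9+7+4 = 25
Irby - Yarm - Varne - Hale: 5+9+7 = 21
Irby - Yarm - Varne - Wendle - Hale: 5+9+2+2 = 18
The minimum is 18 min via Irby - Yarm - Varne - Wendle - Hale.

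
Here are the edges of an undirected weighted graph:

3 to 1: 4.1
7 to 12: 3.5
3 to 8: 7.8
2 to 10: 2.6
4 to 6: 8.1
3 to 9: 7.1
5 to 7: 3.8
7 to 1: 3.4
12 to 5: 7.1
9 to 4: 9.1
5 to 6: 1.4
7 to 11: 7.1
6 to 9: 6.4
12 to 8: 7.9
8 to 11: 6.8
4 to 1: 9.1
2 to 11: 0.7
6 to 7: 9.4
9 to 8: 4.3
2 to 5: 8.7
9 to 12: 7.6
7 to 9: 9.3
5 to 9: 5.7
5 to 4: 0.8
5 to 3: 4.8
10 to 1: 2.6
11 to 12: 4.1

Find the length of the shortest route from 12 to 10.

7.4

Enumerating some paths:
12 → 11 → 2 → 10: 4.1+0.7+2.6 = 7.4
12 → 7 → 1 → 10: 3.5+3.4+2.6 = 9.5
The minimum is 7.4 via 12 → 11 → 2 → 10.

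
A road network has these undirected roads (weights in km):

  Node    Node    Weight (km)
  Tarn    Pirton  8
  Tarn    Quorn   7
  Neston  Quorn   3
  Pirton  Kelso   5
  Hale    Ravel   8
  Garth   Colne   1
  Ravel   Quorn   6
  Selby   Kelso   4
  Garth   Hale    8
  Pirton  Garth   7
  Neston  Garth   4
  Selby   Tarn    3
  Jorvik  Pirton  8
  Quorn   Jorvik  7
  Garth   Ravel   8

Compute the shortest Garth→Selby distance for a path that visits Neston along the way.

17 km

Best Garth to Neston: Garth–Neston costing 4
Shortest Neston→Selby: Neston–Quorn–Tarn–Selby = 13
Total via Neston: 4 + 13 = 17 km.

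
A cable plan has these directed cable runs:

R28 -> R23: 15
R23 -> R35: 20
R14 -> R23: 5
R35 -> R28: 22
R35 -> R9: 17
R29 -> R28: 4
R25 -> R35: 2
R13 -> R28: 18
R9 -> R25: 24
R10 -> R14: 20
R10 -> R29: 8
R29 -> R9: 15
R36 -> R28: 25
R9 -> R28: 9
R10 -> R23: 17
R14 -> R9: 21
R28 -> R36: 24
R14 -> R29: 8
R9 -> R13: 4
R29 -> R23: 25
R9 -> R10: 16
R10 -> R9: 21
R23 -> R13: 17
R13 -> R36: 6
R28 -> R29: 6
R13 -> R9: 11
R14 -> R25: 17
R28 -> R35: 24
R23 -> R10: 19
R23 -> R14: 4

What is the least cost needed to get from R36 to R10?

Shortest distances from R36:
R36: 0
R28: 25  (via R36)
R29: 31  (via R28)
R23: 40  (via R28)
R14: 44  (via R23)
R9: 46  (via R29)
R35: 49  (via R28)
R13: 50  (via R9)
R10: 59  (via R23)
Shortest route: R36 → R28 → R23 → R10 = 59.

59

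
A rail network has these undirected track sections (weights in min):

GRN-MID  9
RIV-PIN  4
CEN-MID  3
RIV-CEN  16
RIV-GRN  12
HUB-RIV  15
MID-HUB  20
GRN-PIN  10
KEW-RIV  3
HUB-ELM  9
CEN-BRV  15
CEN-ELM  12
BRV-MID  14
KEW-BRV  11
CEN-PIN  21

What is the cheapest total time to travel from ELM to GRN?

Enumerating some paths:
ELM → CEN → MID → GRN: 12+3+9 = 24
ELM → HUB → RIV → GRN: 9+15+12 = 36
Cheapest is ELM → CEN → MID → GRN at 24 min.

24 min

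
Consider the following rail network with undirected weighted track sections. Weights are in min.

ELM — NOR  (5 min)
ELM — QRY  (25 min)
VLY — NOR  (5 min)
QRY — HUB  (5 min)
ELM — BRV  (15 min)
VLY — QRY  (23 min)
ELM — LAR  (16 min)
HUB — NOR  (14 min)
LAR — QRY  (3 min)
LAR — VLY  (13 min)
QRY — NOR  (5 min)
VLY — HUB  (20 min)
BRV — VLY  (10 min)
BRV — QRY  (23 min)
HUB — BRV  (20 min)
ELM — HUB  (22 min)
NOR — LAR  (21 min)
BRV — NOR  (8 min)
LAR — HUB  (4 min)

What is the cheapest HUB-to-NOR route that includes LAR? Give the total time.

12 min

Best HUB to LAR: HUB → LAR costing 4
Shortest LAR→NOR: LAR → QRY → NOR = 8
Total via LAR: 4 + 8 = 12 min.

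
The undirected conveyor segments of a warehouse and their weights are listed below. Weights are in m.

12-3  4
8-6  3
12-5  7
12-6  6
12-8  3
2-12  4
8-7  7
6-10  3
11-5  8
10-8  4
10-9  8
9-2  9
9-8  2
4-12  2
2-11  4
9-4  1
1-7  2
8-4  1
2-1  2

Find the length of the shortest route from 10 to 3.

11 m

Settle nodes by increasing distance from 10:
10: 0
6: 3  (via 10)
8: 4  (via 10)
4: 5  (via 8)
9: 6  (via 8)
12: 7  (via 8)
2: 11  (via 12)
3: 11  (via 12)
Shortest route: 10 → 8 → 12 → 3 = 11 m.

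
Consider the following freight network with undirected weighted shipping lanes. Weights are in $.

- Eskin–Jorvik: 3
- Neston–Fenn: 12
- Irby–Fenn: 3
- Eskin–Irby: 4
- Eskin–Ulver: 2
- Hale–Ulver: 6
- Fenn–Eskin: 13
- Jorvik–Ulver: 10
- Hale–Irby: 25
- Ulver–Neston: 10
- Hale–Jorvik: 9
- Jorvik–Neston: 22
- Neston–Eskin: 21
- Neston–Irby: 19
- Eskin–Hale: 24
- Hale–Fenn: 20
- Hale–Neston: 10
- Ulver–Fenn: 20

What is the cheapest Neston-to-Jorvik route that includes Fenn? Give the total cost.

$22

Shortest Neston→Fenn: Neston → Fenn = 12
Shortest Fenn→Jorvik: Fenn → Irby → Eskin → Jorvik = 10
Total via Fenn: 12 + 10 = $22.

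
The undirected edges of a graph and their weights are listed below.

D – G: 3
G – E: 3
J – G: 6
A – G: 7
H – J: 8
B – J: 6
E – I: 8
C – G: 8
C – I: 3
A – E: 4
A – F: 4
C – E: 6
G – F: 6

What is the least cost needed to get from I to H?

25

Running Dijkstra from I:
I: 0
C: 3  (via I)
E: 8  (via I)
G: 11  (via C)
A: 12  (via E)
D: 14  (via G)
F: 16  (via A)
J: 17  (via G)
B: 23  (via J)
H: 25  (via J)
Shortest route: I → C → G → J → H = 25.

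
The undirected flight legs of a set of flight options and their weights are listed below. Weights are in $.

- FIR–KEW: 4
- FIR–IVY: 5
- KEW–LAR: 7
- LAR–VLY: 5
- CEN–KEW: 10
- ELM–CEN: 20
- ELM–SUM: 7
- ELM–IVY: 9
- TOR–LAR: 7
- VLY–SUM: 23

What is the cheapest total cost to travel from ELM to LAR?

$25

Running Dijkstra from ELM:
ELM: 0
SUM: 7  (via ELM)
IVY: 9  (via ELM)
FIR: 14  (via IVY)
KEW: 18  (via FIR)
CEN: 20  (via ELM)
LAR: 25  (via KEW)
Shortest route: ELM → IVY → FIR → KEW → LAR = $25.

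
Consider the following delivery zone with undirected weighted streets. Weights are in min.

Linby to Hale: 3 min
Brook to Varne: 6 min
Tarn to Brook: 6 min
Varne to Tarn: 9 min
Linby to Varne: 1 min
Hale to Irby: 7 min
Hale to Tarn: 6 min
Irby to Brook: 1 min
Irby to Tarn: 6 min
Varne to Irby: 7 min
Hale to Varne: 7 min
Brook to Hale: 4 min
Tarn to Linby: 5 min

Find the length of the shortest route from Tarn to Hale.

Compare a few routes:
Tarn–Irby–Brook–Hale: 6+1+4 = 11
Tarn–Hale: 6 = 6
Tarn–Linby–Hale: 5+3 = 8
Tarn–Brook–Hale: 6+4 = 10
The minimum is 6 min via Tarn–Hale.

6 min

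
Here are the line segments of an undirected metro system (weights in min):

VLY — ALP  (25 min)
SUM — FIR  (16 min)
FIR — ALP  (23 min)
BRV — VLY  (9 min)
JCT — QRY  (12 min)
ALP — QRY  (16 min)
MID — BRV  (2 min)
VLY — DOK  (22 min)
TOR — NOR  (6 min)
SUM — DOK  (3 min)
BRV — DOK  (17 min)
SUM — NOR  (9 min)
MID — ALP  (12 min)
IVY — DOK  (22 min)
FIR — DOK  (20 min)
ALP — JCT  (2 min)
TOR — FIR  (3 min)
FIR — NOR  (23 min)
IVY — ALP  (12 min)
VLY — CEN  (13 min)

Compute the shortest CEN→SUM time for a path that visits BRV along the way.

Shortest CEN→BRV: CEN–VLY–BRV = 22
Shortest BRV→SUM: BRV–DOK–SUM = 20
Total via BRV: 22 + 20 = 42 min.

42 min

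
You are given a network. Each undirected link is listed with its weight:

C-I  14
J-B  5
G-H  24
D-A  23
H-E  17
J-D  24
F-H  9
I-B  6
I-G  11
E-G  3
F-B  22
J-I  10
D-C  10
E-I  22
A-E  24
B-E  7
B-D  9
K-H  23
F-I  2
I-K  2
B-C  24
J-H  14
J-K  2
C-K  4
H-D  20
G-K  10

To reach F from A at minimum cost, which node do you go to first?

E

Candidate routes:
A → D → B → I → F: 23+9+6+2 = 40
A → E → B → I → F: 24+7+6+2 = 39
The minimum is 39 via A → E → B → I → F.
So from A the first move is to E.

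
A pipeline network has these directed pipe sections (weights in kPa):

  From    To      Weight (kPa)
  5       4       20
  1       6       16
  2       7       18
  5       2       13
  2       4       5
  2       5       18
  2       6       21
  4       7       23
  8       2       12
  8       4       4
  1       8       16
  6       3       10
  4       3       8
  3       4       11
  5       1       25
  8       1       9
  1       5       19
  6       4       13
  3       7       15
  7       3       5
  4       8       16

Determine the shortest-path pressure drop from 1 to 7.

41 kPa

Shortest distances from 1:
1: 0
6: 16  (via 1)
8: 16  (via 1)
5: 19  (via 1)
4: 20  (via 8)
3: 26  (via 6)
2: 28  (via 8)
7: 41  (via 3)
Shortest route: 1 → 6 → 3 → 7 = 41 kPa.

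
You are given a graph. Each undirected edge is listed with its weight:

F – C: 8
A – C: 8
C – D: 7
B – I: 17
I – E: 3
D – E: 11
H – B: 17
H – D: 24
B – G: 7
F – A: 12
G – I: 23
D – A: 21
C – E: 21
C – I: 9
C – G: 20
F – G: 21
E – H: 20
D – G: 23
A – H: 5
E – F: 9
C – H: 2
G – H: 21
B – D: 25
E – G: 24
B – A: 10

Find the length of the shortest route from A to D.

14

Enumerating some paths:
A → H → C → D: 5+2+7 = 14
A → C → D: 8+7 = 15
The minimum is 14 via A → H → C → D.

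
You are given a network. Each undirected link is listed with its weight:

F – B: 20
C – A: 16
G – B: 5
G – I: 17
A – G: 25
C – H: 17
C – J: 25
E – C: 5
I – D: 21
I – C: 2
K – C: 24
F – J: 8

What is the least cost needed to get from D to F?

Compare a few routes:
D–I–G–A–C–J–F: 21+17+25+16+25+8 = 112
D–I–C–A–G–B–F: 21+2+16+25+5+20 = 89
D–I–G–B–F: 21+17+5+20 = 63
D–I–C–J–F: 21+2+25+8 = 56
Cheapest is D–I–C–J–F at 56.

56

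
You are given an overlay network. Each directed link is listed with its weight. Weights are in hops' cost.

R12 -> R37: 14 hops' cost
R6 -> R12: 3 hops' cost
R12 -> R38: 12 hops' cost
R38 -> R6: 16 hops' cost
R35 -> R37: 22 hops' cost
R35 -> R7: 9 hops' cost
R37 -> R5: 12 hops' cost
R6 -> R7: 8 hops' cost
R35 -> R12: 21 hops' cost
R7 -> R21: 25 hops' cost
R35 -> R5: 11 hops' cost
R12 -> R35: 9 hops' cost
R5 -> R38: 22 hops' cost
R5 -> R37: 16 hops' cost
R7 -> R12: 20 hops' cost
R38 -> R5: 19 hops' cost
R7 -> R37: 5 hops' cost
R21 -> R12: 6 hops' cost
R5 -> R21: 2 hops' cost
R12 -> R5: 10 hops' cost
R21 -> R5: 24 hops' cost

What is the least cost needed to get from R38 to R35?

28 hops' cost

Settle nodes by increasing distance from R38:
R38: 0
R6: 16  (via R38)
R12: 19  (via R6)
R5: 19  (via R38)
R21: 21  (via R5)
R7: 24  (via R6)
R35: 28  (via R12)
Shortest route: R38 → R6 → R12 → R35 = 28 hops' cost.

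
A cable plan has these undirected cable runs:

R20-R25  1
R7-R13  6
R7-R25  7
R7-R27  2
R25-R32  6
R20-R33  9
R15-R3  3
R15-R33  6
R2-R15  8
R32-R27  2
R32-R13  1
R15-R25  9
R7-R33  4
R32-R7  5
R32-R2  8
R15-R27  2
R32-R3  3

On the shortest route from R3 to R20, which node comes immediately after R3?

R32

Enumerating some paths:
R3 - R32 - R25 - R20: 3+6+1 = 10
R3 - R15 - R27 - R7 - R25 - R20: 3+2+2+7+1 = 15
R3 - R15 - R27 - R32 - R25 - R20: 3+2+2+6+1 = 14
R3 - R15 - R25 - R20: 3+9+1 = 13
Cheapest is R3 - R32 - R25 - R20 at 10.
So from R3 the first move is to R32.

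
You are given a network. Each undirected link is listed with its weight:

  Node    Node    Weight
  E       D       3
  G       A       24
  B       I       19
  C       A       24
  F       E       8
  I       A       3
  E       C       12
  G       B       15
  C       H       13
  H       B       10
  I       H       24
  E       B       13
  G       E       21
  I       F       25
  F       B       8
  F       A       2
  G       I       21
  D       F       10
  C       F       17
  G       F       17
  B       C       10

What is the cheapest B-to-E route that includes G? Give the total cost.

36

Best B to G: B–G costing 15
Shortest G→E: G–E = 21
Total via G: 15 + 21 = 36.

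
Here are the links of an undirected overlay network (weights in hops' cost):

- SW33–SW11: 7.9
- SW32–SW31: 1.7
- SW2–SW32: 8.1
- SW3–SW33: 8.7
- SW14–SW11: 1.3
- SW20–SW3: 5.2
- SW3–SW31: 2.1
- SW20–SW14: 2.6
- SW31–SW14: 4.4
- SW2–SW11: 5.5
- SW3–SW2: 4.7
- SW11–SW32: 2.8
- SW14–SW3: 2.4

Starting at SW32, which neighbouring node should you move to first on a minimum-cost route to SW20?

Compare a few routes:
SW32 → SW31 → SW14 → SW20: 1.7+4.4+2.6 = 8.7
SW32 → SW31 → SW3 → SW14 → SW20: 1.7+2.1+2.4+2.6 = 8.8
SW32 → SW11 → SW14 → SW20: 2.8+1.3+2.6 = 6.7
Cheapest is SW32 → SW11 → SW14 → SW20 at 6.7 hops' cost.
So from SW32 the first move is to SW11.

SW11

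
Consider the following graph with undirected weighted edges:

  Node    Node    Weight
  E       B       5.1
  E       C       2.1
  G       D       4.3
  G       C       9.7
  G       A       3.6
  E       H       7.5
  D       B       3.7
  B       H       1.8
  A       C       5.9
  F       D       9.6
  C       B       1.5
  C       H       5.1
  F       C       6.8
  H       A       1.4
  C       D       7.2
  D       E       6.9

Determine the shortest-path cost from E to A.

6.8

Enumerating some paths:
E → C → B → H → A: 2.1+1.5+1.8+1.4 = 6.8
E → C → A: 2.1+5.9 = 8
The minimum is 6.8 via E → C → B → H → A.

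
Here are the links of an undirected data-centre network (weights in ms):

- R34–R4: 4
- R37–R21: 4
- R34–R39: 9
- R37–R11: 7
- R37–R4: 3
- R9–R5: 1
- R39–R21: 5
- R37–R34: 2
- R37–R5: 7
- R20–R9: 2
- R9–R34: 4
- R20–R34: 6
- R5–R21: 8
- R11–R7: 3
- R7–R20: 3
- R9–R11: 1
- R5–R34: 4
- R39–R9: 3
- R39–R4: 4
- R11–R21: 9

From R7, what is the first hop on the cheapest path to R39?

Candidate routes:
R7–R11–R9–R39: 3+1+3 = 7
R7–R20–R9–R39: 3+2+3 = 8
R7–R11–R9–R34–R4–R39: 3+1+4+4+4 = 16
Cheapest is R7–R11–R9–R39 at 7 ms.
So from R7 the first move is to R11.

R11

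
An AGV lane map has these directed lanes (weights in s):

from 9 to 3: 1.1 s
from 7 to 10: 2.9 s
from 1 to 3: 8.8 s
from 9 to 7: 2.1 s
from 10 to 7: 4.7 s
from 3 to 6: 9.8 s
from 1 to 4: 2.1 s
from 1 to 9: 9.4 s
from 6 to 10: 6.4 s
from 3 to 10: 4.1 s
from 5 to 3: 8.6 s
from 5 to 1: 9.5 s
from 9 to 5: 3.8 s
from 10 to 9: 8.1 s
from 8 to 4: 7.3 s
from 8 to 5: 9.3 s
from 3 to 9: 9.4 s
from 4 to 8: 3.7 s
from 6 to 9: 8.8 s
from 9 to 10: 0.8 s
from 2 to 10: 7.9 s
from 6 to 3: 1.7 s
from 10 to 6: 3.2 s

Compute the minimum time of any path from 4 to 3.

Shortest distances from 4:
4: 0
8: 3.7  (via 4)
5: 13  (via 8)
3: 21.6  (via 5)
Shortest route: 4 → 8 → 5 → 3 = 21.6 s.

21.6 s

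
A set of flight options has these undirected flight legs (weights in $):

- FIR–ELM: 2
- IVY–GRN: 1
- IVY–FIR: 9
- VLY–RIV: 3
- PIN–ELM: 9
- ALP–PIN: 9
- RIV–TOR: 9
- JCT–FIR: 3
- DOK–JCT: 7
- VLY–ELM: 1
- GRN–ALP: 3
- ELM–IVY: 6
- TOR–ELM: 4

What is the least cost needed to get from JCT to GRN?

$12

Shortest distances from JCT:
JCT: 0
FIR: 3  (via JCT)
ELM: 5  (via FIR)
VLY: 6  (via ELM)
DOK: 7  (via JCT)
RIV: 9  (via VLY)
TOR: 9  (via ELM)
IVY: 11  (via ELM)
GRN: 12  (via IVY)
Shortest route: JCT → FIR → ELM → IVY → GRN = $12.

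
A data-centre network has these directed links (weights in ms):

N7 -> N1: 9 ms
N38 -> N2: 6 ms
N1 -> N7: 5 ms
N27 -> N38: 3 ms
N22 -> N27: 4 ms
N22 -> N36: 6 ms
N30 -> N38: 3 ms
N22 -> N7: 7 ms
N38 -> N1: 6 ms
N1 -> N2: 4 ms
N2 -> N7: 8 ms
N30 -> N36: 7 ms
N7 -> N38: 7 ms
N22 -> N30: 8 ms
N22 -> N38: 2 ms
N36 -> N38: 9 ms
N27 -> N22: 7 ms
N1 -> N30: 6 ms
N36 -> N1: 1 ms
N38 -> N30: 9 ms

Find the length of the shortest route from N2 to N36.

30 ms

Shortest distances from N2:
N2: 0
N7: 8  (via N2)
N38: 15  (via N7)
N1: 17  (via N7)
N30: 23  (via N1)
N36: 30  (via N30)
Shortest route: N2–N7–N1–N30–N36 = 30 ms.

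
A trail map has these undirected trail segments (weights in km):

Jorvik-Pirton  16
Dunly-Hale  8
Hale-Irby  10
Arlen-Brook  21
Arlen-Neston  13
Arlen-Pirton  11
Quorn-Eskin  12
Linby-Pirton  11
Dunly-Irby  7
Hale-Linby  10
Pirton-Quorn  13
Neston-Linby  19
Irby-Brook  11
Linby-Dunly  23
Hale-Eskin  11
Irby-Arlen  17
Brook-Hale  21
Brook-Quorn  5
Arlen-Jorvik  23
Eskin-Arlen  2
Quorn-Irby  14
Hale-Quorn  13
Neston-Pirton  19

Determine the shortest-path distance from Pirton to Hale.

Candidate routes:
Pirton - Linby - Hale: 11+10 = 21
Pirton - Arlen - Eskin - Hale: 11+2+11 = 24
Cheapest is Pirton - Linby - Hale at 21 km.

21 km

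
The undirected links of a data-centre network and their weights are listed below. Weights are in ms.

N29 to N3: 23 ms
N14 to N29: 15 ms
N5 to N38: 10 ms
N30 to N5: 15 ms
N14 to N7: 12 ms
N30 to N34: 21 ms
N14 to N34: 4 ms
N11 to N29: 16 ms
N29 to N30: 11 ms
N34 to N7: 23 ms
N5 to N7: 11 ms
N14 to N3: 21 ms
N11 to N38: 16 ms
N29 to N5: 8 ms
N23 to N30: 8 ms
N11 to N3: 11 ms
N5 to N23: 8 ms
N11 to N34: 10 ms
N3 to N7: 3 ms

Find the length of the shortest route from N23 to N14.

Compare a few routes:
N23 - N30 - N34 - N14: 8+21+4 = 33
N23 - N5 - N29 - N14: 8+8+15 = 31
Cheapest is N23 - N5 - N29 - N14 at 31 ms.

31 ms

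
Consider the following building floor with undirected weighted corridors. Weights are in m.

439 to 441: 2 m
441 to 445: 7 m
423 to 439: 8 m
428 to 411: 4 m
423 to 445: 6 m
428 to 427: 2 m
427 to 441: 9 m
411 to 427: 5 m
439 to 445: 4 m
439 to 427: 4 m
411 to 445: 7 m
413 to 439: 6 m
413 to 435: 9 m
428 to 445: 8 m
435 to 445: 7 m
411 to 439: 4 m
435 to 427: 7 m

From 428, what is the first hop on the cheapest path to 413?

Compare a few routes:
428 → 427 → 439 → 413: 2+4+6 = 12
428 → 411 → 439 → 413: 4+4+6 = 14
Cheapest is 428 → 427 → 439 → 413 at 12 m.
So from 428 the first move is to 427.

427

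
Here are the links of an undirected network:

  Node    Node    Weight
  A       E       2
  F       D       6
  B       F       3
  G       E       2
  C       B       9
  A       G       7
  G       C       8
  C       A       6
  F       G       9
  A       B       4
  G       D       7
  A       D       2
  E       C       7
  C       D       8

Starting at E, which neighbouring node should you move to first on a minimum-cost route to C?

C

Compare a few routes:
E–C: 7 = 7
E–G–C: 2+8 = 10
E–A–D–C: 2+2+8 = 12
E–A–C: 2+6 = 8
Cheapest is E–C at 7.
So from E the first move is to C.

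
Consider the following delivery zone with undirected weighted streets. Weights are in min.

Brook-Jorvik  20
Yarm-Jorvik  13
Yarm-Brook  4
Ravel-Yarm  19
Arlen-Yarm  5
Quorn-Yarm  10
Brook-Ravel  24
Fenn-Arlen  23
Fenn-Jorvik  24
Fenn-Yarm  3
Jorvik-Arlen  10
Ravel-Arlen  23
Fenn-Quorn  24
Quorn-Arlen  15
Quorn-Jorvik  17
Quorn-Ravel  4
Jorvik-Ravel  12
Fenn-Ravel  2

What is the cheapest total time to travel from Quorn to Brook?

Candidate routes:
Quorn - Ravel - Fenn - Yarm - Brook: 4+2+3+4 = 13
Quorn - Yarm - Brook: 10+4 = 14
Quorn - Arlen - Yarm - Brook: 15+5+4 = 24
Quorn - Ravel - Yarm - Brook: 4+19+4 = 27
The minimum is 13 min via Quorn - Ravel - Fenn - Yarm - Brook.

13 min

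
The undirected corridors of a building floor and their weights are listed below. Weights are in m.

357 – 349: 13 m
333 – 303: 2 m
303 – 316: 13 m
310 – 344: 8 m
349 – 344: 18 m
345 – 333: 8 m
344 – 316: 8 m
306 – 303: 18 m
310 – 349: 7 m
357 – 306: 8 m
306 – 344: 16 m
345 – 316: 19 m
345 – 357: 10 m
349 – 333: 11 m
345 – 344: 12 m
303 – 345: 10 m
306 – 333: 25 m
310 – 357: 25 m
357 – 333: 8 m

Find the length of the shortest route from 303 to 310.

20 m

Running Dijkstra from 303:
303: 0
333: 2  (via 303)
345: 10  (via 303)
357: 10  (via 333)
349: 13  (via 333)
316: 13  (via 303)
306: 18  (via 303)
310: 20  (via 349)
Shortest route: 303–333–349–310 = 20 m.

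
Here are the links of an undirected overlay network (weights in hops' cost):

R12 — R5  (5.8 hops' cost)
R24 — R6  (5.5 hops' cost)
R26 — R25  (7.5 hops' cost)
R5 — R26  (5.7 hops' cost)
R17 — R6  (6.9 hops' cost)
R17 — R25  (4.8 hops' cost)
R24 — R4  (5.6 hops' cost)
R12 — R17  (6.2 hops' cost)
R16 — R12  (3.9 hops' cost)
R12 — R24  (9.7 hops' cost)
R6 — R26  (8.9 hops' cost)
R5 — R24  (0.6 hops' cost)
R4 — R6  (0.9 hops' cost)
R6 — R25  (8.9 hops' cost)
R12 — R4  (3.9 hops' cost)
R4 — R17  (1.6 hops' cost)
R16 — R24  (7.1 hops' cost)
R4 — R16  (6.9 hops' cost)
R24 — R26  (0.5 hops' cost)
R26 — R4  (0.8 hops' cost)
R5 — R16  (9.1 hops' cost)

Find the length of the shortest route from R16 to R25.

13.3 hops' cost

Compare a few routes:
R16 → R12 → R4 → R17 → R25: 3.9+3.9+1.6+4.8 = 14.2
R16 → R4 → R17 → R25: 6.9+1.6+4.8 = 13.3
R16 → R24 → R26 → R4 → R17 → R25: 7.1+0.5+0.8+1.6+4.8 = 14.8
Cheapest is R16 → R4 → R17 → R25 at 13.3 hops' cost.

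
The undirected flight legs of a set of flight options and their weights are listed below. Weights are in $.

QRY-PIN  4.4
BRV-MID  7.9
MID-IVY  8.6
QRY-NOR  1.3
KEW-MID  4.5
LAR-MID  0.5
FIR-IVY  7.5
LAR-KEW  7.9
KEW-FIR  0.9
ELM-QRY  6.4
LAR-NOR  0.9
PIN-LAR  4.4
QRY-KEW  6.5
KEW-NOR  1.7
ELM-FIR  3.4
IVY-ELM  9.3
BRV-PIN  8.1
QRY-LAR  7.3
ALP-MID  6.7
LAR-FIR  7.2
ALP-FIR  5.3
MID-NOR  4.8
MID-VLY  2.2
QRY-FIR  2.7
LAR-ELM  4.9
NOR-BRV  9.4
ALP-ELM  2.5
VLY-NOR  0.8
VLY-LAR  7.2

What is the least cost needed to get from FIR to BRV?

$11.9

Enumerating some paths:
FIR → KEW → MID → BRV: 0.9+4.5+7.9 = 13.3
FIR → QRY → NOR → LAR → MID → BRV: 2.7+1.3+0.9+0.5+7.9 = 13.3
FIR → KEW → NOR → BRV: 0.9+1.7+9.4 = 12
FIR → KEW → NOR → LAR → MID → BRV: 0.9+1.7+0.9+0.5+7.9 = 11.9
Cheapest is FIR → KEW → NOR → LAR → MID → BRV at $11.9.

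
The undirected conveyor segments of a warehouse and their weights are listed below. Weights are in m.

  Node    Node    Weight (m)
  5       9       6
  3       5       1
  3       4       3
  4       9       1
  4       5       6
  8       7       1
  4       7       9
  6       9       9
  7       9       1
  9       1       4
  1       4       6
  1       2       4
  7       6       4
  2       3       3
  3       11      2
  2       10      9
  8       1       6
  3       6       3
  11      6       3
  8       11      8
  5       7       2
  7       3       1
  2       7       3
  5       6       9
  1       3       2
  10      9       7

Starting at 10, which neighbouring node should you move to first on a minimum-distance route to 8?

9

Compare a few routes:
10–9–7–8: 7+1+1 = 9
10–9–4–3–7–8: 7+1+3+1+1 = 13
10–2–7–8: 9+3+1 = 13
Cheapest is 10–9–7–8 at 9 m.
So from 10 the first move is to 9.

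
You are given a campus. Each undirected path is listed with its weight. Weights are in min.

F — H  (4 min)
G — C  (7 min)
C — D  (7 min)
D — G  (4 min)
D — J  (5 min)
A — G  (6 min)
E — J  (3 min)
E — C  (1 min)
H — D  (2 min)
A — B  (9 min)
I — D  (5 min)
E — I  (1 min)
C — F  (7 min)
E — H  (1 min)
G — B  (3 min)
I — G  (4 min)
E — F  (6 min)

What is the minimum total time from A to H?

Shortest distances from A:
A: 0
G: 6  (via A)
B: 9  (via A)
D: 10  (via G)
I: 10  (via G)
E: 11  (via I)
C: 12  (via E)
H: 12  (via D)
Shortest route: A–G–D–H = 12 min.

12 min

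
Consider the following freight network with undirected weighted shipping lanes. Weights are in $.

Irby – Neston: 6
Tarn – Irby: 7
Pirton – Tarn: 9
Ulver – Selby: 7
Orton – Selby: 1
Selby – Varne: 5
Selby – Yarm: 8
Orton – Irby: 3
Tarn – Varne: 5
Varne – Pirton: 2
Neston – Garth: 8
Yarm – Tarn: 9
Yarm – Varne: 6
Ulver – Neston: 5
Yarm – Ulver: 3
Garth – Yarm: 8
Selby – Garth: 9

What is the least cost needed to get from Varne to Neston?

$14

Running Dijkstra from Varne:
Varne: 0
Pirton: 2  (via Varne)
Selby: 5  (via Varne)
Tarn: 5  (via Varne)
Yarm: 6  (via Varne)
Orton: 6  (via Selby)
Irby: 9  (via Orton)
Ulver: 9  (via Yarm)
Garth: 14  (via Selby)
Neston: 14  (via Ulver)
Shortest route: Varne → Yarm → Ulver → Neston = $14.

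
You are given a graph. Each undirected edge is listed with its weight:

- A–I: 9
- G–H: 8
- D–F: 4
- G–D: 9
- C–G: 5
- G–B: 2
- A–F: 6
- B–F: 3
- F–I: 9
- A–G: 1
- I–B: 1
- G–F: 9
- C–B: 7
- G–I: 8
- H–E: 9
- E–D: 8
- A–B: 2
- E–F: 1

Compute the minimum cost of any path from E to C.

11

Enumerating some paths:
E → F → B → C: 1+3+7 = 11
E → F → B → A → G → C: 1+3+2+1+5 = 12
The minimum is 11 via E → F → B → C.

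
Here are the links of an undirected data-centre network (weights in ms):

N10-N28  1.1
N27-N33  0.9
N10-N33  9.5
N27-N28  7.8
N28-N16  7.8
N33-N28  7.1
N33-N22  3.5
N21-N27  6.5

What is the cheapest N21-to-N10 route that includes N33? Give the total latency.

15.6 ms

Shortest N21→N33: N21–N27–N33 = 7.4
Best N33 to N10: N33–N28–N10 costing 8.2
Total via N33: 7.4 + 8.2 = 15.6 ms.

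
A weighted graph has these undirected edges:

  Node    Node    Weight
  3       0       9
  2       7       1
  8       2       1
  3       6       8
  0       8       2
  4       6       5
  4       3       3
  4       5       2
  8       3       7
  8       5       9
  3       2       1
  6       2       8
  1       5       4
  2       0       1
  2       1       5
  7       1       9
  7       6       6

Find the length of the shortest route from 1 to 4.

6

Compare a few routes:
1 → 2 → 3 → 4: 5+1+3 = 9
1 → 5 → 4: 4+2 = 6
The minimum is 6 via 1 → 5 → 4.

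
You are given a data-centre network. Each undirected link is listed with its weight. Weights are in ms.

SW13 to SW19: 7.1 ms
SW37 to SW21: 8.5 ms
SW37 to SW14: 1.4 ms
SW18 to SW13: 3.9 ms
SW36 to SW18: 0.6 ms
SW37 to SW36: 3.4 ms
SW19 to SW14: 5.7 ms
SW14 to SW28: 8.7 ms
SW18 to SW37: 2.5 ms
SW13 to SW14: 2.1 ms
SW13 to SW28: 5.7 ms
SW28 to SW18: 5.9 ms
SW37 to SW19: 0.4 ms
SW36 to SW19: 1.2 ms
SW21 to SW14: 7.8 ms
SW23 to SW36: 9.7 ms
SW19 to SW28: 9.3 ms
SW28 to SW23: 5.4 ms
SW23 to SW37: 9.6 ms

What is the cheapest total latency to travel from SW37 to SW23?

Candidate routes:
SW37 → SW23: 9.6 = 9.6
SW37 → SW19 → SW36 → SW23: 0.4+1.2+9.7 = 11.3
The minimum is 9.6 ms via SW37 → SW23.

9.6 ms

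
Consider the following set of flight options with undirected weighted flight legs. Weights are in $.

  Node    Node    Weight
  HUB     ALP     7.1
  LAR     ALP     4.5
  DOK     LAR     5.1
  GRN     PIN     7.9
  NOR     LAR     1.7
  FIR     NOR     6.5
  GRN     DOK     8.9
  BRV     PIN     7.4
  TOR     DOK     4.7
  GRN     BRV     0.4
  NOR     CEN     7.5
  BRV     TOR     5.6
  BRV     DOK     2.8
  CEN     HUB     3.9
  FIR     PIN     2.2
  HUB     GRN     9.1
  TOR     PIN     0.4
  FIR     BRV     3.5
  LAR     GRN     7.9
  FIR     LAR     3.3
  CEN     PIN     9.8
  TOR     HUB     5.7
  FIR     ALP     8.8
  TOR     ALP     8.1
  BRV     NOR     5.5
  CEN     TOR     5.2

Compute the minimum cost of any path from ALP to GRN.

Enumerating some paths:
ALP–LAR–NOR–BRV–GRN: 4.5+1.7+5.5+0.4 = 12.1
ALP–LAR–FIR–BRV–GRN: 4.5+3.3+3.5+0.4 = 11.7
ALP–FIR–BRV–GRN: 8.8+3.5+0.4 = 12.7
ALP–LAR–GRN: 4.5+7.9 = 12.4
Cheapest is ALP–LAR–FIR–BRV–GRN at $11.7.

$11.7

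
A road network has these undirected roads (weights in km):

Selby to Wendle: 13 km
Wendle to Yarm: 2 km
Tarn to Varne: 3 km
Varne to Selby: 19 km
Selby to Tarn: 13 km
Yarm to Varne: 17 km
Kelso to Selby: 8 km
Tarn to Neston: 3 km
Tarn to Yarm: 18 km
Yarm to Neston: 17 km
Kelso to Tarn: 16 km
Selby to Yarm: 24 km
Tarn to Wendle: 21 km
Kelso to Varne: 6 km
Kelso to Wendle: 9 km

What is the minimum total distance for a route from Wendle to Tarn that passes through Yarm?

20 km

Best Wendle to Yarm: Wendle → Yarm costing 2
Best Yarm to Tarn: Yarm → Tarn costing 18
Total via Yarm: 2 + 18 = 20 km.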